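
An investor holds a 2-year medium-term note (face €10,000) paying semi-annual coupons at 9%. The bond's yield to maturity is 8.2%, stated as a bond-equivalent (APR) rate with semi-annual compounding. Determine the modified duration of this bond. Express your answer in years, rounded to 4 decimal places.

1.8016 years

Periodic yield y = 0.041. First find Macaulay duration:
  t   CF        PV=CF/(1+0.041)^t    t·PV
  1       450.00       432.2767       432.2767
  2       450.00       415.2514       830.5027
  3       450.00       398.8966     1,196.6898
  4    10,450.00     8,898.4297    35,593.7187
  Σ                 10,144.8543    38,053.1878
P = 10,144.8543; Macaulay duration = 38,053.1878 / 10,144.8543 = 3.75098 half-year periods = 1.87549 years.
Modified duration = D_Mac / (1 + y) = 1.87549 / 1.041 = 1.80163 years.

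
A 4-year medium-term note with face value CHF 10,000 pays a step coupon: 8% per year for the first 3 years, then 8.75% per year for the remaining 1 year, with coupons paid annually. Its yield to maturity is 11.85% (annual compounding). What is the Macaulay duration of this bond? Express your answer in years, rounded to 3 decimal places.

Periodic yield y = 0.1185. Discount each cash flow and weight by its year:
  t   CF        PV=CF/(1+0.1185)^t    t·PV
  1       800.00       715.2436       715.2436
  2       800.00       639.4668     1,278.9336
  3       800.00       571.7182     1,715.1546
  4    10,875.00     6,948.4080    27,793.6320
  Σ                  8,874.8367    31,502.9639
Price P = Σ PV = 8,874.8367.
Macaulay duration = Σ(t·PV) / P = 31,502.9639 / 8,874.8367 = 3.54970 years.

3.550 years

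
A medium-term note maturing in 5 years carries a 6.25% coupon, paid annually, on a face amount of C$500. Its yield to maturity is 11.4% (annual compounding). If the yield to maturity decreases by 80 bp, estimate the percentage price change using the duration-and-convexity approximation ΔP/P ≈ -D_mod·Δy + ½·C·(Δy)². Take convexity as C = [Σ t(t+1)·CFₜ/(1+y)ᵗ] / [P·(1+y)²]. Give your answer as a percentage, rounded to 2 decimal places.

With y = 0.114:
  t   CF        PV=CF/(1+0.114)^t    t·PV        t(t+1)·PV
  1        31.25        28.0521        28.0521          56.1041
  2        31.25        25.1814        50.3628         151.0883
  3        31.25        22.6045        67.8134         271.2537
  4        31.25        20.2913        81.1651         405.8254
  5       531.25       309.6514     1,548.2568       9,289.5407
  Σ                    405.7806     1,775.6501      10,173.8123
P = 405.7806; D_Mac = 4.37589 yrs; D_mod = 3.92809 yrs; C = 20.20329.
Duration effect: -3.92809 × (-0.008) = +0.031425
Convexity effect: 0.5 × 20.20329 × (-0.008)² = +0.0006465
ΔP/P ≈ +0.031425 + 0.0006465 = +0.032071 = +3.2071%.

+3.21%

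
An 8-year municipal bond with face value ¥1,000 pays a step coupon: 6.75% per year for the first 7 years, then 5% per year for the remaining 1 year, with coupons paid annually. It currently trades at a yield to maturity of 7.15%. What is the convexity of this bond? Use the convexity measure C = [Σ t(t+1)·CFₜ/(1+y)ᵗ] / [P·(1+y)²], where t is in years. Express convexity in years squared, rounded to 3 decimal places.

46.254

With y = 0.0715:
  t   CF        PV=CF/(1+0.0715)^t    t·PV        t(t+1)·PV
  1        67.50        62.9958        62.9958         125.9916
  2        67.50        58.7922       117.5843         352.7530
  3        67.50        54.8690       164.6071         658.4283
  4        67.50        51.2077       204.8307       1,024.1535
  5        67.50        47.7906       238.9532       1,433.7194
  6        67.50        44.6016       267.6098       1,873.2684
  7        67.50        41.6254       291.3779       2,331.0231
  8     1,050.00       604.2990     4,834.3922      43,509.5301
  Σ                    966.1814     6,182.3510      51,308.8673
P = 966.1814.
Convexity = Σ t(t+1)·PV / [P·(1+y)²] = 51,308.8673 / (966.1814 × 1.148112) = 46.25401.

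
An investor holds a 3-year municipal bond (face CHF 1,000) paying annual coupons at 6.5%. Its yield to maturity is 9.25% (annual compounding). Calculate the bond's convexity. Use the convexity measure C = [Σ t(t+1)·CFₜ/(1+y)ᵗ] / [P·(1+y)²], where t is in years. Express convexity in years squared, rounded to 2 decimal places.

9.22

With y = 0.0925:
  t   CF        PV=CF/(1+0.0925)^t    t·PV        t(t+1)·PV
  1        65.00        59.4966        59.4966         118.9931
  2        65.00        54.4591       108.9182         326.7546
  3     1,065.00       816.7427     2,450.2282       9,800.9126
  Σ                    930.6984     2,618.6429      10,246.6604
P = 930.6984.
Convexity = Σ t(t+1)·PV / [P·(1+y)²] = 10,246.6604 / (930.6984 × 1.193556) = 9.22424.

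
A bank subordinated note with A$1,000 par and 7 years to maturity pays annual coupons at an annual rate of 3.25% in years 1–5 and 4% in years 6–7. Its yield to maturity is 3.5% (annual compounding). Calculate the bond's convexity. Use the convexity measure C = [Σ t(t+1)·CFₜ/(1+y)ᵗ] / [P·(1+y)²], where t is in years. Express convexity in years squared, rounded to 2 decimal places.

With y = 0.035:
  t   CF        PV=CF/(1+0.035)^t    t·PV        t(t+1)·PV
  1        32.50        31.4010        31.4010          62.8019
  2        32.50        30.3391        60.6782         182.0346
  3        32.50        29.3131        87.9394         351.7577
  4        32.50        28.3219       113.2875         566.4374
  5        32.50        27.3641       136.8206         820.9238
  6        40.00        32.5400       195.2402       1,366.6811
  7     1,040.00       817.4306     5,722.0142      45,776.1136
  Σ                    996.7098     6,347.3811      49,126.7501
P = 996.7098.
Convexity = Σ t(t+1)·PV / [P·(1+y)²] = 49,126.7501 / (996.7098 × 1.071225) = 46.01173.

46.01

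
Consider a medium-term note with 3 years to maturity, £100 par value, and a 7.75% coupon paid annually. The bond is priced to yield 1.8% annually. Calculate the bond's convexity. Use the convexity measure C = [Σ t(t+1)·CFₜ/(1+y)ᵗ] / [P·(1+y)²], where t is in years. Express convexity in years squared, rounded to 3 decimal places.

With y = 0.018:
  t   CF        PV=CF/(1+0.018)^t    t·PV        t(t+1)·PV
  1         7.75         7.6130         7.6130          15.2259
  2         7.75         7.4784        14.9567          44.8701
  3       107.75       102.1348       306.4045       1,225.6182
  Σ                    117.2262       328.9742       1,285.7142
P = 117.2262.
Convexity = Σ t(t+1)·PV / [P·(1+y)²] = 1,285.7142 / (117.2262 × 1.036324) = 10.58338.

10.583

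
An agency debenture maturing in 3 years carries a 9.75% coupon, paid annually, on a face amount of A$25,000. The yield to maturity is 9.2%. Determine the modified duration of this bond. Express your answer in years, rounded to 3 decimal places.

2.512 years

Periodic yield y = 0.092. First find Macaulay duration:
  t   CF        PV=CF/(1+0.092)^t    t·PV
  1     2,437.50     2,232.1429     2,232.1429
  2     2,437.50     2,044.0869     4,088.1737
  3    27,437.50    21,070.5864    63,211.7592
  Σ                 25,346.8161    69,532.0758
P = 25,346.8161; Macaulay duration = 69,532.0758 / 25,346.8161 = 2.74323 years.
Modified duration = D_Mac / (1 + y) = 2.74323 / 1.092 = 2.51211 years.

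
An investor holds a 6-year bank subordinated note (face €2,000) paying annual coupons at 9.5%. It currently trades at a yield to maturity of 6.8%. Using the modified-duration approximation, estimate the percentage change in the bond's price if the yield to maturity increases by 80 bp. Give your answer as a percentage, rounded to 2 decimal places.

-3.68%

Periodic yield y = 0.068. Modified duration first:
  t   CF        PV=CF/(1+0.068)^t    t·PV
  1       190.00       177.9026       177.9026
  2       190.00       166.5755       333.1510
  3       190.00       155.9696       467.9087
  4       190.00       146.0389       584.1556
  5       190.00       136.7406       683.7028
  6     2,190.00     1,475.7629     8,854.5776
  Σ                  2,258.9901    11,101.3983
P = 2,258.9901; D_Mac = 4.91432 yrs; D_mod = 4.91432/(1+0.068) = 4.60142 yrs.
ΔP/P ≈ -D_mod · Δy = -4.60142 × (+0.008) = -0.036811 = -3.6811%.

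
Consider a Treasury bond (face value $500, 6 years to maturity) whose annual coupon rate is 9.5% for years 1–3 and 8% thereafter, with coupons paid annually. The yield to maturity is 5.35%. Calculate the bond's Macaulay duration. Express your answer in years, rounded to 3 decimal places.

Periodic yield y = 0.0535. Discount each cash flow and weight by its year:
  t   CF        PV=CF/(1+0.0535)^t    t·PV
  1        47.50        45.0878        45.0878
  2        47.50        42.7981        85.5962
  3        47.50        40.6247       121.8741
  4        40.00        32.4730       129.8918
  5        40.00        30.8239       154.1194
  6       540.00       394.9904     2,369.9423
  Σ                    586.7978     2,906.5116
Price P = Σ PV = 586.7978.
Macaulay duration = Σ(t·PV) / P = 2,906.5116 / 586.7978 = 4.95317 years.

4.953 years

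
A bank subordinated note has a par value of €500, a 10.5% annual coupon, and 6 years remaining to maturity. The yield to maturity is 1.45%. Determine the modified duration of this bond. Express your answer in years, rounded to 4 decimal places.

Periodic yield y = 0.0145. First find Macaulay duration:
  t   CF        PV=CF/(1+0.0145)^t    t·PV
  1        52.50        51.7496        51.7496
  2        52.50        51.0100       102.0200
  3        52.50        50.2809       150.8427
  4        52.50        49.5623       198.2490
  5        52.50        48.8539       244.2694
  6       552.50       506.7806     3,040.6835
  Σ                    758.2373     3,787.8143
P = 758.2373; Macaulay duration = 3,787.8143 / 758.2373 = 4.99555 years.
Modified duration = D_Mac / (1 + y) = 4.99555 / 1.0145 = 4.92415 years.

4.9242 years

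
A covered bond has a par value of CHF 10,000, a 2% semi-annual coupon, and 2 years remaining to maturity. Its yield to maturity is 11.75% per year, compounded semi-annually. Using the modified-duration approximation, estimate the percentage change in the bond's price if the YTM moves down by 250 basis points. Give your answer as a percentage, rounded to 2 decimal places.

+4.64%

Periodic yield y = 0.05875. Modified duration first:
  t   CF        PV=CF/(1+0.05875)^t    t·PV
  1       100.00        94.4510        94.4510
  2       100.00        89.2099       178.4198
  3       100.00        84.2597       252.7790
  4    10,100.00     8,037.9941    32,151.9762
  Σ                  8,305.9146    32,677.6260
P = 8,305.9146; D_Mac = 3.93426 half-year periods = 1.96713 yrs; D_mod = 1.96713/(1+0.05875) = 1.85797 yrs.
ΔP/P ≈ -D_mod · Δy = -1.85797 × (-0.025) = +0.046449 = +4.6449%.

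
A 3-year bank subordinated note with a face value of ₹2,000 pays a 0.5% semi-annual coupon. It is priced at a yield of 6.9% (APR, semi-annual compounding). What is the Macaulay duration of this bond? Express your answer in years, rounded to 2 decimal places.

Periodic yield y = 0.0345. Discount each cash flow and weight by its period:
  t   CF        PV=CF/(1+0.0345)^t    t·PV
  1         5.00         4.8333         4.8333
  2         5.00         4.6721         9.3441
  3         5.00         4.5163        13.5488
  4         5.00         4.3656        17.4626
  5         5.00         4.2200        21.1002
  6     2,005.00     1,635.8045     9,814.8272
  Σ                  1,658.4118     9,881.1162
Price P = Σ PV = 1,658.4118.
Macaulay duration = Σ(t·PV) / P = 9,881.1162 / 1,658.4118 = 5.95818 half-year periods.
In years: 5.95818 / 2 = 2.97909 years.

2.98 years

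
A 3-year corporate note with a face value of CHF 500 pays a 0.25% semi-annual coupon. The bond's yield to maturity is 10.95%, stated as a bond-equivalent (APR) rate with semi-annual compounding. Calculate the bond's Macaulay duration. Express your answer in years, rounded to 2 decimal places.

2.99 years

Periodic yield y = 0.05475. Discount each cash flow and weight by its period:
  t   CF        PV=CF/(1+0.05475)^t    t·PV
  1        0.625         0.5926         0.5926
  2        0.625         0.5618         1.1236
  3        0.625         0.5326         1.5979
  4        0.625         0.5050         2.0200
  5        0.625         0.4788         2.3939
  6      500.625       363.5928     2,181.5571
  Σ                    366.2636     2,189.2850
Price P = Σ PV = 366.2636.
Macaulay duration = Σ(t·PV) / P = 2,189.2850 / 366.2636 = 5.97735 half-year periods.
In years: 5.97735 / 2 = 2.98867 years.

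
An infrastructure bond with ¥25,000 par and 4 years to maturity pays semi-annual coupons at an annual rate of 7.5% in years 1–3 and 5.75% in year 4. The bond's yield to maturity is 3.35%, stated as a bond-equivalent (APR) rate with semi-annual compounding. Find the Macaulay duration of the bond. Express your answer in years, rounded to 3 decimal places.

Periodic yield y = 0.01675. Discount each cash flow and weight by its period:
  t   CF        PV=CF/(1+0.01675)^t    t·PV
  1       937.50       922.0556       922.0556
  2       937.50       906.8656     1,813.7311
  3       937.50       891.9258     2,675.7774
  4       937.50       877.2322     3,508.9287
  5       937.50       862.7806     4,313.9030
  6       937.50       848.5671     5,091.4026
  7       718.75       639.8506     4,478.9543
  8    25,718.75    22,518.3419   180,146.7350
  Σ                 28,467.6193   202,951.4877
Price P = Σ PV = 28,467.6193.
Macaulay duration = Σ(t·PV) / P = 202,951.4877 / 28,467.6193 = 7.12920 half-year periods.
In years: 7.12920 / 2 = 3.56460 years.

3.565 years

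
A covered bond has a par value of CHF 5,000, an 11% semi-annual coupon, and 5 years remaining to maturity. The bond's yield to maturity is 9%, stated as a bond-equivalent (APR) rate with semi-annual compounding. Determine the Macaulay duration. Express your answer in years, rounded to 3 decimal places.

Periodic yield y = 0.045. Discount each cash flow and weight by its period:
  t   CF        PV=CF/(1+0.045)^t    t·PV
  1       275.00       263.1579       263.1579
  2       275.00       251.8257       503.6515
  3       275.00       240.9816       722.9447
  4       275.00       230.6044       922.4175
  5       275.00       220.6740     1,103.3702
  6       275.00       211.1713     1,267.0280
  7       275.00       202.0778     1,414.5448
  8       275.00       193.3759     1,547.0073
  9       275.00       185.0487     1,665.4385
  10    5,275.00     3,396.7185    33,967.1852
  Σ                  5,395.6359    43,376.7454
Price P = Σ PV = 5,395.6359.
Macaulay duration = Σ(t·PV) / P = 43,376.7454 / 5,395.6359 = 8.03923 half-year periods.
In years: 8.03923 / 2 = 4.01961 years.

4.020 years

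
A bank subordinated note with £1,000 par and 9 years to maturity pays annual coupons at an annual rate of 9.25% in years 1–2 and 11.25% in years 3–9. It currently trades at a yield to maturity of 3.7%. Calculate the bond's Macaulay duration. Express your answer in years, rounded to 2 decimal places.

Periodic yield y = 0.037. Discount each cash flow and weight by its year:
  t   CF        PV=CF/(1+0.037)^t    t·PV
  1        92.50        89.1996        89.1996
  2        92.50        86.0170       172.0340
  3       112.50       100.8826       302.6478
  4       112.50        97.2831       389.1325
  5       112.50        93.8121       469.0604
  6       112.50        90.4649       542.7892
  7       112.50        87.2371       610.6597
  8       112.50        84.1245       672.9960
  9     1,112.50       802.2158     7,219.9422
  Σ                  1,531.2367    10,468.4614
Price P = Σ PV = 1,531.2367.
Macaulay duration = Σ(t·PV) / P = 10,468.4614 / 1,531.2367 = 6.83661 years.

6.84 years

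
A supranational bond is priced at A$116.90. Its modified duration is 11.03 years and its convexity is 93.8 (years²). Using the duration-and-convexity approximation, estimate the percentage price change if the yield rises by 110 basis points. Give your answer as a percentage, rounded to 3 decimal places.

Duration effect: -D_mod·Δy = -11.03 × (+0.011) = -0.121330
Convexity effect: ½·C·(Δy)² = 0.5 × 93.8 × (0.011)² = +0.0056749
ΔP/P ≈ -0.121330 + 0.0056749 = -0.1156551
= -11.56551%.

-11.566%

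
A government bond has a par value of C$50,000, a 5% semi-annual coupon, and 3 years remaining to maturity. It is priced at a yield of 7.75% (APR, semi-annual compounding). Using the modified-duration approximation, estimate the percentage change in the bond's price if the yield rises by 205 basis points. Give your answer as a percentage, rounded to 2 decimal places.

-5.56%

Periodic yield y = 0.03875. Modified duration first:
  t   CF        PV=CF/(1+0.03875)^t    t·PV
  1     1,250.00     1,203.3694     1,203.3694
  2     1,250.00     1,158.4784     2,316.9568
  3     1,250.00     1,115.2620     3,345.7860
  4     1,250.00     1,073.6578     4,294.6310
  5     1,250.00     1,033.6055     5,168.0277
  6    51,250.00    40,796.9456   244,781.6734
  Σ                 46,381.3187   261,110.4443
P = 46,381.3187; D_Mac = 5.62965 half-year periods = 2.81482 yrs; D_mod = 2.81482/(1+0.03875) = 2.70982 yrs.
ΔP/P ≈ -D_mod · Δy = -2.70982 × (+0.0205) = -0.055551 = -5.5551%.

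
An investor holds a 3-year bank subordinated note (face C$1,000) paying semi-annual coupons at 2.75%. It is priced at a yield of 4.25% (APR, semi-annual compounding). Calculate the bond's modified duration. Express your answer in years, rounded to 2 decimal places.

Periodic yield y = 0.02125. First find Macaulay duration:
  t   CF        PV=CF/(1+0.02125)^t    t·PV
  1        13.75        13.4639        13.4639
  2        13.75        13.1837        26.3675
  3        13.75        12.9094        38.7282
  4        13.75        12.6408        50.5632
  5        13.75        12.3778        61.8888
  6     1,013.75       893.5903     5,361.5419
  Σ                    958.1659     5,552.5535
P = 958.1659; Macaulay duration = 5,552.5535 / 958.1659 = 5.79498 half-year periods = 2.89749 years.
Modified duration = D_Mac / (1 + y) = 2.89749 / 1.02125 = 2.83720 years.

2.84 years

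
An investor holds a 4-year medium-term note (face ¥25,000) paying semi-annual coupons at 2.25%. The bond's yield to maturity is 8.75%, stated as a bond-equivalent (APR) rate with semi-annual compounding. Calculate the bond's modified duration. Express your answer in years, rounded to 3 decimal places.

Periodic yield y = 0.04375. First find Macaulay duration:
  t   CF        PV=CF/(1+0.04375)^t    t·PV
  1       281.25       269.4611       269.4611
  2       281.25       258.1663       516.3326
  3       281.25       247.3450       742.0349
  4       281.25       236.9772       947.9088
  5       281.25       227.0440     1,135.2202
  6       281.25       217.5272     1,305.1633
  7       281.25       208.4093     1,458.8652
  8    25,281.25    17,948.4370   143,587.4961
  Σ                 19,613.3671   149,962.4821
P = 19,613.3671; Macaulay duration = 149,962.4821 / 19,613.3671 = 7.64593 half-year periods = 3.82297 years.
Modified duration = D_Mac / (1 + y) = 3.82297 / 1.04375 = 3.66272 years.

3.663 years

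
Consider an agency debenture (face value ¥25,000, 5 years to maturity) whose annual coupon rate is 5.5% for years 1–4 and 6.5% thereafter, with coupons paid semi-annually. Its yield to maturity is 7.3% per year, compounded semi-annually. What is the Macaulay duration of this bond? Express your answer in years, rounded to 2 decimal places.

Periodic yield y = 0.0365. Discount each cash flow and weight by its period:
  t   CF        PV=CF/(1+0.0365)^t    t·PV
  1       687.50       663.2899       663.2899
  2       687.50       639.9324     1,279.8648
  3       687.50       617.3974     1,852.1921
  4       687.50       595.6559     2,382.6238
  5       687.50       574.6801     2,873.4006
  6       687.50       554.4429     3,326.6577
  7       687.50       534.9184     3,744.4290
  8       687.50       516.0815     4,128.6516
  9       812.50       588.4365     5,295.9286
  10   25,812.50    18,035.8662   180,358.6620
  Σ                 23,320.7013   205,905.7000
Price P = Σ PV = 23,320.7013.
Macaulay duration = Σ(t·PV) / P = 205,905.7000 / 23,320.7013 = 8.82931 half-year periods.
In years: 8.82931 / 2 = 4.41465 years.

4.41 years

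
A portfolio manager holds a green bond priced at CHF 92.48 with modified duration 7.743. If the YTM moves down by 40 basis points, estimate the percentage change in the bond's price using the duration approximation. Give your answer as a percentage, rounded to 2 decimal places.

+3.10%

Duration approximation: ΔP/P ≈ -D_mod · Δy = -7.743 × (-0.004) = +0.030972.
As a percentage: +3.0972%.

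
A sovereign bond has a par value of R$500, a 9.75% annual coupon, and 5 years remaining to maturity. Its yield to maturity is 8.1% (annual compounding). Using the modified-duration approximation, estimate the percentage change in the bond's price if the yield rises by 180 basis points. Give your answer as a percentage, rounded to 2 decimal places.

-7.02%

Periodic yield y = 0.081. Modified duration first:
  t   CF        PV=CF/(1+0.081)^t    t·PV
  1        48.75        45.0971        45.0971
  2        48.75        41.7180        83.4360
  3        48.75        38.5920       115.7761
  4        48.75        35.7003       142.8012
  5       548.75       371.7458     1,858.7290
  Σ                    532.8532     2,245.8393
P = 532.8532; D_Mac = 4.21474 yrs; D_mod = 4.21474/(1+0.081) = 3.89893 yrs.
ΔP/P ≈ -D_mod · Δy = -3.89893 × (+0.018) = -0.070181 = -7.0181%.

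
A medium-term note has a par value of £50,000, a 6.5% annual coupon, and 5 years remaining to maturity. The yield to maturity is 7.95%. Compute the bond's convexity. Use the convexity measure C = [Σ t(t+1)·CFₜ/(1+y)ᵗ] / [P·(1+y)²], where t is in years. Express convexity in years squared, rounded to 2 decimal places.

21.71

With y = 0.0795:
  t   CF        PV=CF/(1+0.0795)^t    t·PV        t(t+1)·PV
  1     3,250.00     3,010.6531     3,010.6531       6,021.3062
  2     3,250.00     2,788.9329     5,577.8658      16,733.5975
  3     3,250.00     2,583.5414     7,750.6241      31,002.4965
  4     3,250.00     2,393.2759     9,573.1037      47,865.5187
  5    53,250.00    36,325.0632   181,625.3161   1,089,751.8965
  Σ                 47,101.4665   207,537.5629   1,191,374.8153
P = 47,101.4665.
Convexity = Σ t(t+1)·PV / [P·(1+y)²] = 1,191,374.8153 / (47,101.4665 × 1.165320) = 21.70544.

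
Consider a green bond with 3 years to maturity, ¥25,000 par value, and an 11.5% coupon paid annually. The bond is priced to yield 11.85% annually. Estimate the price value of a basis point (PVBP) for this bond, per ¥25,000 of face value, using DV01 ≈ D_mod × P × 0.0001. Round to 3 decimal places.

¥5.984

Periodic yield y = 0.1185.
  t   CF        PV=CF/(1+0.1185)^t    t·PV
  1     2,875.00     2,570.4068     2,570.4068
  2     2,875.00     2,298.0839     4,596.1677
  3    27,875.00    19,920.8062    59,762.4186
  Σ                 24,789.2969    66,928.9932
P = 24,789.2969; D_Mac = 2.69991 yrs; D_mod = 2.41387 yrs.
DV01 ≈ 2.41387 × 24,789.2969 × 0.0001 = 5.983817.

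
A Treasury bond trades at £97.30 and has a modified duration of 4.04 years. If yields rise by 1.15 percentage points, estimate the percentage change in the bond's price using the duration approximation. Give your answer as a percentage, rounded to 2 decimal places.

Duration approximation: ΔP/P ≈ -D_mod · Δy = -4.04 × (+0.0115) = -0.046460.
As a percentage: -4.6460%.

-4.65%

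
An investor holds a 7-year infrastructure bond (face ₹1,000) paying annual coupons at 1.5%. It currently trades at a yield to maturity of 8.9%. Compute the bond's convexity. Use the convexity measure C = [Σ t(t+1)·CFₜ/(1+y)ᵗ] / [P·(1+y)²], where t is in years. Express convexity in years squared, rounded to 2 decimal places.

With y = 0.089:
  t   CF        PV=CF/(1+0.089)^t    t·PV        t(t+1)·PV
  1        15.00        13.7741        13.7741          27.5482
  2        15.00        12.6484        25.2968          75.8904
  3        15.00        11.6147        34.8441         139.3763
  4        15.00        10.6655        42.6619         213.3093
  5        15.00         9.7938        48.9691         293.8144
  6        15.00         8.9934        53.9604         377.7229
  7     1,015.00       558.8186     3,911.7305      31,293.8438
  Σ                    626.3085     4,131.2368      32,421.5053
P = 626.3085.
Convexity = Σ t(t+1)·PV / [P·(1+y)²] = 32,421.5053 / (626.3085 × 1.185921) = 43.65049.

43.65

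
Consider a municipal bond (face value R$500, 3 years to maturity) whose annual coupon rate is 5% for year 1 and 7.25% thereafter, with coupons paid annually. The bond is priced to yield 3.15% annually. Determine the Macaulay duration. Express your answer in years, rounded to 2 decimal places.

2.85 years

Periodic yield y = 0.0315. Discount each cash flow and weight by its year:
  t   CF        PV=CF/(1+0.0315)^t    t·PV
  1        25.00        24.2365        24.2365
  2        36.25        34.0698        68.1396
  3       536.25       488.6069     1,465.8207
  Σ                    546.9133     1,558.1969
Price P = Σ PV = 546.9133.
Macaulay duration = Σ(t·PV) / P = 1,558.1969 / 546.9133 = 2.84907 years.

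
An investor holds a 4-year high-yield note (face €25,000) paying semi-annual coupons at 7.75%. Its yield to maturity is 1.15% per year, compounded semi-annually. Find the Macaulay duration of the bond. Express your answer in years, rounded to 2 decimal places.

3.58 years

Periodic yield y = 0.00575. Discount each cash flow and weight by its period:
  t   CF        PV=CF/(1+0.00575)^t    t·PV
  1       968.75       963.2115       963.2115
  2       968.75       957.7047     1,915.4095
  3       968.75       952.2294     2,856.6882
  4       968.75       946.7854     3,787.1416
  5       968.75       941.3725     4,706.8625
  6       968.75       935.9906     5,615.9434
  7       968.75       930.6394     6,514.4757
  8    25,968.75    24,804.5136   198,436.1089
  Σ                 31,432.4471   224,795.8413
Price P = Σ PV = 31,432.4471.
Macaulay duration = Σ(t·PV) / P = 224,795.8413 / 31,432.4471 = 7.15171 half-year periods.
In years: 7.15171 / 2 = 3.57586 years.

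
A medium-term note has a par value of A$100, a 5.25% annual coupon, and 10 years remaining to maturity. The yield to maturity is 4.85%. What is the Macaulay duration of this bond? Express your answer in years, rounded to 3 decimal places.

Periodic yield y = 0.0485. Discount each cash flow and weight by its year:
  t   CF        PV=CF/(1+0.0485)^t    t·PV
  1         5.25         5.0072         5.0072
  2         5.25         4.7755         9.5511
  3         5.25         4.5546        13.6639
  4         5.25         4.3440        17.3758
  5         5.25         4.1430        20.7151
  6         5.25         3.9514        23.7083
  7         5.25         3.7686        26.3802
  8         5.25         3.5943        28.7542
  9         5.25         3.4280        30.8522
  10      105.25        65.5447       655.4473
  Σ                    103.1113       831.4553
Price P = Σ PV = 103.1113.
Macaulay duration = Σ(t·PV) / P = 831.4553 / 103.1113 = 8.06367 years.

8.064 years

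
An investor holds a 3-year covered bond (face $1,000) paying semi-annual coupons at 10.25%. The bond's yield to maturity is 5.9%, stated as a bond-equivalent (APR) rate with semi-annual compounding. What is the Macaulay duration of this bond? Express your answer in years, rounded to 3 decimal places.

Periodic yield y = 0.0295. Discount each cash flow and weight by its period:
  t   CF        PV=CF/(1+0.0295)^t    t·PV
  1        51.25        49.7814        49.7814
  2        51.25        48.3550        96.7100
  3        51.25        46.9694       140.9081
  4        51.25        45.6235       182.4939
  5        51.25        44.3162       221.5808
  6     1,051.25       882.9740     5,297.8438
  Σ                  1,118.0194     5,989.3181
Price P = Σ PV = 1,118.0194.
Macaulay duration = Σ(t·PV) / P = 5,989.3181 / 1,118.0194 = 5.35708 half-year periods.
In years: 5.35708 / 2 = 2.67854 years.

2.679 years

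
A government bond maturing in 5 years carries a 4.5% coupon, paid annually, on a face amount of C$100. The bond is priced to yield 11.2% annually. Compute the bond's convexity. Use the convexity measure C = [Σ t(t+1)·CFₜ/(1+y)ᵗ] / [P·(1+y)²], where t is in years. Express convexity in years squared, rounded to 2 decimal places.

21.16

With y = 0.112:
  t   CF        PV=CF/(1+0.112)^t    t·PV        t(t+1)·PV
  1         4.50         4.0468         4.0468           8.0935
  2         4.50         3.6392         7.2783          21.8350
  3         4.50         3.2726         9.8179          39.2717
  4         4.50         2.9430        11.7721          58.8604
  5       104.50        61.4600       307.2999       1,843.7991
  Σ                     75.3616       340.2150       1,971.8598
P = 75.3616.
Convexity = Σ t(t+1)·PV / [P·(1+y)²] = 1,971.8598 / (75.3616 × 1.236544) = 21.16004.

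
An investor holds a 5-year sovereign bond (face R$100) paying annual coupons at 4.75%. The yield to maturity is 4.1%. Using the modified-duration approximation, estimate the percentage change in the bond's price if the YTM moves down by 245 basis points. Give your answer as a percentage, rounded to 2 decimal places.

Periodic yield y = 0.041. Modified duration first:
  t   CF        PV=CF/(1+0.041)^t    t·PV
  1         4.75         4.5629         4.5629
  2         4.75         4.3832         8.7664
  3         4.75         4.2106        12.6317
  4         4.75         4.0447        16.1790
  5       104.75        85.6841       428.4206
  Σ                    102.8856       470.5607
P = 102.8856; D_Mac = 4.57363 yrs; D_mod = 4.57363/(1+0.041) = 4.39350 yrs.
ΔP/P ≈ -D_mod · Δy = -4.39350 × (-0.0245) = +0.107641 = +10.7641%.

+10.76%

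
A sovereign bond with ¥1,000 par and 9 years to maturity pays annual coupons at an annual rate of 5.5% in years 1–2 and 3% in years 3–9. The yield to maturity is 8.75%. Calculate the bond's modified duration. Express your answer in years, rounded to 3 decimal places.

Periodic yield y = 0.0875. First find Macaulay duration:
  t   CF        PV=CF/(1+0.0875)^t    t·PV
  1        55.00        50.5747        50.5747
  2        55.00        46.5055        93.0110
  3        30.00        23.3256        69.9769
  4        30.00        21.4489        85.7954
  5        30.00        19.7231        98.6154
  6        30.00        18.1362       108.8170
  7        30.00        16.6769       116.7386
  8        30.00        15.3351       122.6809
  9     1,030.00       484.1432     4,357.2888
  Σ                    695.8692     5,103.4988
P = 695.8692; Macaulay duration = 5,103.4988 / 695.8692 = 7.33399 years.
Modified duration = D_Mac / (1 + y) = 7.33399 / 1.0875 = 6.74390 years.

6.744 years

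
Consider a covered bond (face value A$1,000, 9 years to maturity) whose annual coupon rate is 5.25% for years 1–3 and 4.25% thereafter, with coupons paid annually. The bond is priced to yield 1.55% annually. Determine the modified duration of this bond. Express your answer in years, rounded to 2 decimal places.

Periodic yield y = 0.0155. First find Macaulay duration:
  t   CF        PV=CF/(1+0.0155)^t    t·PV
  1        52.50        51.6987        51.6987
  2        52.50        50.9096       101.8191
  3        52.50        50.1325       150.3976
  4        42.50        39.9640       159.8561
  5        42.50        39.3540       196.7702
  6        42.50        38.7534       232.5202
  7        42.50        38.1619       267.1330
  8        42.50        37.5794       300.6350
  9     1,042.50       907.7301     8,169.5705
  Σ                  1,254.2835     9,630.4002
P = 1,254.2835; Macaulay duration = 9,630.4002 / 1,254.2835 = 7.67801 years.
Modified duration = D_Mac / (1 + y) = 7.67801 / 1.0155 = 7.56082 years.

7.56 years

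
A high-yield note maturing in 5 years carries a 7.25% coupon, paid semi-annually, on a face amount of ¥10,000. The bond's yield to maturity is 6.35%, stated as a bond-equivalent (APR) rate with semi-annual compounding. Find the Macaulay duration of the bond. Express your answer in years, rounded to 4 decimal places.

4.2977 years

Periodic yield y = 0.03175. Discount each cash flow and weight by its period:
  t   CF        PV=CF/(1+0.03175)^t    t·PV
  1       362.50       351.3448       351.3448
  2       362.50       340.5329       681.0658
  3       362.50       330.0537       990.1610
  4       362.50       319.8970     1,279.5878
  5       362.50       310.0528     1,550.2639
  6       362.50       300.5115     1,803.0692
  7       362.50       291.2639     2,038.8473
  8       362.50       282.3009     2,258.4068
  9       362.50       273.6136     2,462.5226
  10   10,362.50     7,580.8825    75,808.8255
  Σ                 10,380.4536    89,224.0947
Price P = Σ PV = 10,380.4536.
Macaulay duration = Σ(t·PV) / P = 89,224.0947 / 10,380.4536 = 8.59539 half-year periods.
In years: 8.59539 / 2 = 4.29770 years.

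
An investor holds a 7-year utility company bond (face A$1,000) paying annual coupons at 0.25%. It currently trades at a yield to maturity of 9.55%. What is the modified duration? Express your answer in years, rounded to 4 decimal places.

6.3196 years

Periodic yield y = 0.0955. First find Macaulay duration:
  t   CF        PV=CF/(1+0.0955)^t    t·PV
  1         2.50         2.2821         2.2821
  2         2.50         2.0831         4.1662
  3         2.50         1.9015         5.7046
  4         2.50         1.7358         6.9431
  5         2.50         1.5844         7.9222
  6         2.50         1.4463         8.6779
  7     1,002.50       529.4168     3,705.9175
  Σ                    540.4500     3,741.6136
P = 540.4500; Macaulay duration = 3,741.6136 / 540.4500 = 6.92314 years.
Modified duration = D_Mac / (1 + y) = 6.92314 / 1.0955 = 6.31962 years.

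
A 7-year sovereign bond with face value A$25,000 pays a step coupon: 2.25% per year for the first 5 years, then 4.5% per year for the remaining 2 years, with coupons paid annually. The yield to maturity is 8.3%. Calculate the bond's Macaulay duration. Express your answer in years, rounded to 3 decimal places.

6.443 years

Periodic yield y = 0.083. Discount each cash flow and weight by its year:
  t   CF        PV=CF/(1+0.083)^t    t·PV
  1       562.50       519.3906       519.3906
  2       562.50       479.5850       959.1700
  3       562.50       442.8301     1,328.4904
  4       562.50       408.8921     1,635.5683
  5       562.50       377.5550     1,887.7751
  6     1,125.00       697.2392     4,183.4351
  7    26,125.00    14,950.5477   104,653.8339
  Σ                 17,876.0397   115,167.6633
Price P = Σ PV = 17,876.0397.
Macaulay duration = Σ(t·PV) / P = 115,167.6633 / 17,876.0397 = 6.44257 years.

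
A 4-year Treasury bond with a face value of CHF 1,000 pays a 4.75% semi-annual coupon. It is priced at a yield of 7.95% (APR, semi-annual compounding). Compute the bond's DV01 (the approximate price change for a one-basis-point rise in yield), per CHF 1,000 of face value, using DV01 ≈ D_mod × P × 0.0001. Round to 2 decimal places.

Periodic yield y = 0.03975.
  t   CF        PV=CF/(1+0.03975)^t    t·PV
  1        23.75        22.8420        22.8420
  2        23.75        21.9688        43.9375
  3        23.75        21.1289        63.3867
  4        23.75        20.3211        81.2845
  5        23.75        19.5442        97.7212
  6        23.75        18.7971       112.7824
  7        23.75        18.0784       126.5491
  8     1,023.75       749.4842     5,995.8736
  Σ                    892.1648     6,544.3772
P = 892.1648; D_Mac = 7.33539 half-year periods = 3.66770 yrs; D_mod = 3.52748 yrs.
DV01 ≈ 3.52748 × 892.1648 × 0.0001 = 0.314709.

CHF 0.31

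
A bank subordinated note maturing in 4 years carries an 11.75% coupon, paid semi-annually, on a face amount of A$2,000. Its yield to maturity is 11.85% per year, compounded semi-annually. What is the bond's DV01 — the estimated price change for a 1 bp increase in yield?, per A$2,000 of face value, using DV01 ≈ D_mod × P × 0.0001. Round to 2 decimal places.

Periodic yield y = 0.05925.
  t   CF        PV=CF/(1+0.05925)^t    t·PV
  1       117.50       110.9275       110.9275
  2       117.50       104.7227       209.4454
  3       117.50        98.8650       296.5949
  4       117.50        93.3349       373.3395
  5       117.50        88.1141       440.5706
  6       117.50        83.1854       499.1123
  7       117.50        78.5323       549.7264
  8     2,117.50     1,336.0898    10,688.7181
  Σ                  1,993.7717    13,168.4349
P = 1,993.7717; D_Mac = 6.60479 half-year periods = 3.30239 yrs; D_mod = 3.11767 yrs.
DV01 ≈ 3.11767 × 1,993.7717 × 0.0001 = 0.621592.

A$0.62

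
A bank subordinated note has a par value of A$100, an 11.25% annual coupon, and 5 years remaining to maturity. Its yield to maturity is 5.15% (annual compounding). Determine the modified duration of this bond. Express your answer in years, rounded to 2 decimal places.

3.99 years

Periodic yield y = 0.0515. First find Macaulay duration:
  t   CF        PV=CF/(1+0.0515)^t    t·PV
  1        11.25        10.6990        10.6990
  2        11.25        10.1750        20.3500
  3        11.25         9.6766        29.0299
  4        11.25         9.2027        36.8108
  5       111.25        86.5473       432.7366
  Σ                    126.3007       529.6263
P = 126.3007; Macaulay duration = 529.6263 / 126.3007 = 4.19338 years.
Modified duration = D_Mac / (1 + y) = 4.19338 / 1.0515 = 3.98800 years.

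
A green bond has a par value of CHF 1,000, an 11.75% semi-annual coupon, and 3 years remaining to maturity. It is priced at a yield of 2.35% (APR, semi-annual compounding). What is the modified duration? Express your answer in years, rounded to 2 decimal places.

2.63 years

Periodic yield y = 0.01175. First find Macaulay duration:
  t   CF        PV=CF/(1+0.01175)^t    t·PV
  1        58.75        58.0677        58.0677
  2        58.75        57.3933       114.7867
  3        58.75        56.7268       170.1804
  4        58.75        56.0680       224.2720
  5        58.75        55.4168       277.0842
  6     1,058.75       987.0841     5,922.5044
  Σ                  1,270.7567     6,766.8954
P = 1,270.7567; Macaulay duration = 6,766.8954 / 1,270.7567 = 5.32509 half-year periods = 2.66255 years.
Modified duration = D_Mac / (1 + y) = 2.66255 / 1.01175 = 2.63162 years.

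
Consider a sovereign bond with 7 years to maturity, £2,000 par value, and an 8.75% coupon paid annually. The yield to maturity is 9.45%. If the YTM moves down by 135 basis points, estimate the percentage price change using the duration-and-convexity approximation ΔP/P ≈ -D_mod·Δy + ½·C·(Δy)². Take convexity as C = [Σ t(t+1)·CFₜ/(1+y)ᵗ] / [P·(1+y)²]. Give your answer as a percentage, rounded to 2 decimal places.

With y = 0.0945:
  t   CF        PV=CF/(1+0.0945)^t    t·PV        t(t+1)·PV
  1       175.00       159.8904       159.8904         319.7807
  2       175.00       146.0853       292.1706         876.5118
  3       175.00       133.4722       400.4165       1,601.6661
  4       175.00       121.9481       487.7923       2,438.9617
  5       175.00       111.4190       557.0950       3,342.5697
  6       175.00       101.7990       610.7939       4,275.5574
  7     2,175.00     1,155.9762     8,091.8335      64,734.6683
  Σ                  1,930.5901    10,599.9922      77,589.7158
P = 1,930.5901; D_Mac = 5.49055 yrs; D_mod = 5.01649 yrs; C = 33.54923.
Duration effect: -5.01649 × (-0.0135) = +0.067723
Convexity effect: 0.5 × 33.54923 × (-0.0135)² = +0.0030572
ΔP/P ≈ +0.067723 + 0.0030572 = +0.070780 = +7.0780%.

+7.08%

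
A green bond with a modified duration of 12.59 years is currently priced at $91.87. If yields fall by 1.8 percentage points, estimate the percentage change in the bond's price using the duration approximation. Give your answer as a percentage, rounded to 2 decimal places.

Duration approximation: ΔP/P ≈ -D_mod · Δy = -12.59 × (-0.018) = +0.226620.
As a percentage: +22.6620%.

+22.66%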